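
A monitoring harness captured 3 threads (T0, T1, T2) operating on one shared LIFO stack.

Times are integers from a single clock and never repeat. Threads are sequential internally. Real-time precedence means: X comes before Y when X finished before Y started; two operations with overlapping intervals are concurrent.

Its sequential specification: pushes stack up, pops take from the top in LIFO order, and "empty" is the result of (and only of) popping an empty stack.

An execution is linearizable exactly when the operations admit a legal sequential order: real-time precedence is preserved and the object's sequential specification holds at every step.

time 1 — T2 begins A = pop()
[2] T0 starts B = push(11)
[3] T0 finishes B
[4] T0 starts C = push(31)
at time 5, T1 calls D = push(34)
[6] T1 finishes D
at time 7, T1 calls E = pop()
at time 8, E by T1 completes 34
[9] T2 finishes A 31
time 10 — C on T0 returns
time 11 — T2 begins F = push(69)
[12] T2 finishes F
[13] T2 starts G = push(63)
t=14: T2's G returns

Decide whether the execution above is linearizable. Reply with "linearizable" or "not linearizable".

a witness: B, C, A, D, E, F, G
step 1: B push(11) — stack <11>
step 2: C push(31) — stack <11,31>
step 3: A pop() → 31 — stack <11>
step 4: D push(34) — stack <11,34>
step 5: E pop() → 34 — stack <11>
step 6: F push(69) — stack <11,69>
step 7: G push(63) — stack <11,69,63>

linearizable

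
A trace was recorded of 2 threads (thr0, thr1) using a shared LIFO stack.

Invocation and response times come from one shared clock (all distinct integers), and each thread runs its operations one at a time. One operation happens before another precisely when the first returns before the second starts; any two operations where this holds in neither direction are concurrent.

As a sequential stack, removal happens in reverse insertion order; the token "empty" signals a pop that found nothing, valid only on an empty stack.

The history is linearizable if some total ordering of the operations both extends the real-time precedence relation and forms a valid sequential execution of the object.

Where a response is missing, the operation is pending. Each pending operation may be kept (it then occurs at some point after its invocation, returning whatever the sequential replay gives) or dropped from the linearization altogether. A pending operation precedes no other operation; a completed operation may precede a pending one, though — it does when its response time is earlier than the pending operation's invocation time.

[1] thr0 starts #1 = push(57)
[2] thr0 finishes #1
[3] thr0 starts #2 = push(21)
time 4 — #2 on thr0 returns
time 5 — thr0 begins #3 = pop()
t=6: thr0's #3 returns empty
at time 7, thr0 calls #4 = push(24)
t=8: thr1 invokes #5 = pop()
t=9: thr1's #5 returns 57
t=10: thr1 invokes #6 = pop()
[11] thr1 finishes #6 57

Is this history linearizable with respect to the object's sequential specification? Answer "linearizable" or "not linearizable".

not linearizable

cut after 5 events: linearizable; cut after 6 events (#3 responds, time 6): not linearizable
one real-time candidate order over the 3 completed operations — the LIFO stack replay rejects it
sample order #1, #2, #3 stalls at step 3 — #3 pop() → empty has no legal effect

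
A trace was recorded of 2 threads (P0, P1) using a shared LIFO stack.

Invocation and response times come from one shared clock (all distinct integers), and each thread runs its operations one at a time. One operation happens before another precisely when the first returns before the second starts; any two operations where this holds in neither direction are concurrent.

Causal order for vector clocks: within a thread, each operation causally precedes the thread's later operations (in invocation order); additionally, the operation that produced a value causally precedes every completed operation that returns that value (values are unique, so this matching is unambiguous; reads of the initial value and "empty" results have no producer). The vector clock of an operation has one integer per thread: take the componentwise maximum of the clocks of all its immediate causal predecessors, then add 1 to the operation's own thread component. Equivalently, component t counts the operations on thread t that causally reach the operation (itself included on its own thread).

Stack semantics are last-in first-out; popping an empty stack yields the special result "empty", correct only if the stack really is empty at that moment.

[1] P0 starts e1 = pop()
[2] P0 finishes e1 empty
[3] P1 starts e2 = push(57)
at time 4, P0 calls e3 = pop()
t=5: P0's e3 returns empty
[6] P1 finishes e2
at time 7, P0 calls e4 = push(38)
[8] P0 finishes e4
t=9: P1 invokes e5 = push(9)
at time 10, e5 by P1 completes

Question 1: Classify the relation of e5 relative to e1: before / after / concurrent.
Answer: after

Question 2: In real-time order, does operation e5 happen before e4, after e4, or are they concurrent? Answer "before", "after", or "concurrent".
Answer: after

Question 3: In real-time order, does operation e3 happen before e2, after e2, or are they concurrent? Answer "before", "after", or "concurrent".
Answer: concurrent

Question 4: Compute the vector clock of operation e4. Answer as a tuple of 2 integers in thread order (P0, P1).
Answer: (3, 0)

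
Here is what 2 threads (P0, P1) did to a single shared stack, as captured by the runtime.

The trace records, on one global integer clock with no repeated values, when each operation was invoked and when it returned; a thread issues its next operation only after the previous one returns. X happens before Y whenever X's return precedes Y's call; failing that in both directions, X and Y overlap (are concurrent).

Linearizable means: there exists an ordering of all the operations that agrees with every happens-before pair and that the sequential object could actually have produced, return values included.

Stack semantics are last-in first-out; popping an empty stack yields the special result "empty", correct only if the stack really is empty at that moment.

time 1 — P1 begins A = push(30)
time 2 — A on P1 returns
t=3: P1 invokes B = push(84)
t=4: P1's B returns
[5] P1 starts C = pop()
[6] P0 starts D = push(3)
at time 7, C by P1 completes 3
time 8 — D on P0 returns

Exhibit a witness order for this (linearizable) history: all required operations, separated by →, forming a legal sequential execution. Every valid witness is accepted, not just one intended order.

after step 1 (A push(30)): stack <30>
after step 2 (B push(84)): stack <30,84>
after step 3 (D push(3)): stack <30,84,3>
after step 4 (C pop() → 3): stack <30,84>

A → B → D → C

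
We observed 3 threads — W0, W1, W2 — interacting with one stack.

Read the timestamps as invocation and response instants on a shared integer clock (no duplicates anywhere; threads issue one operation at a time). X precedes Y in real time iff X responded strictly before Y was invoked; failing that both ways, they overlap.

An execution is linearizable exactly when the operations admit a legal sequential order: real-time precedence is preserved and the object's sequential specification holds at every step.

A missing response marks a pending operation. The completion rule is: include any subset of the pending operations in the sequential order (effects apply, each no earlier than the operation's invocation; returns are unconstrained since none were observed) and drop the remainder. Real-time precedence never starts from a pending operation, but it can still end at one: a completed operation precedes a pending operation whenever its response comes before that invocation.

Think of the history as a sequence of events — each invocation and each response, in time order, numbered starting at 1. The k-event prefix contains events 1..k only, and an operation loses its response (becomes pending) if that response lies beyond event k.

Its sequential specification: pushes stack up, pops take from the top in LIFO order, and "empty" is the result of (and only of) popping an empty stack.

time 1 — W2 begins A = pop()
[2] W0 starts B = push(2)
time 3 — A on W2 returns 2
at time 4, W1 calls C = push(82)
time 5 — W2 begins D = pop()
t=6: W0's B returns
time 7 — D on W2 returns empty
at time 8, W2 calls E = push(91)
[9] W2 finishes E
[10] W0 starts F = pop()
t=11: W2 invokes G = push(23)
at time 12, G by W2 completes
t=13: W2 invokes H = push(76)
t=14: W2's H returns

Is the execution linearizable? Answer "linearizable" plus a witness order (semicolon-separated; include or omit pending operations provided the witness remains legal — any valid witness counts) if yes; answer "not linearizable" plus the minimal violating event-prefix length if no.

1. B push(2), leaving stack <2>
2. A pop() → 2, leaving stack <>
3. D pop() → empty, leaving stack <>
4. C push(82) (pending, included), leaving stack <82>
5. E push(91), leaving stack <82,91>
6. F pop() (pending, included), leaving stack <82>
7. G push(23), leaving stack <82,23>
8. H push(76), leaving stack <82,23,76>

linearizable — witness: B; A; D; C; E; F; G; H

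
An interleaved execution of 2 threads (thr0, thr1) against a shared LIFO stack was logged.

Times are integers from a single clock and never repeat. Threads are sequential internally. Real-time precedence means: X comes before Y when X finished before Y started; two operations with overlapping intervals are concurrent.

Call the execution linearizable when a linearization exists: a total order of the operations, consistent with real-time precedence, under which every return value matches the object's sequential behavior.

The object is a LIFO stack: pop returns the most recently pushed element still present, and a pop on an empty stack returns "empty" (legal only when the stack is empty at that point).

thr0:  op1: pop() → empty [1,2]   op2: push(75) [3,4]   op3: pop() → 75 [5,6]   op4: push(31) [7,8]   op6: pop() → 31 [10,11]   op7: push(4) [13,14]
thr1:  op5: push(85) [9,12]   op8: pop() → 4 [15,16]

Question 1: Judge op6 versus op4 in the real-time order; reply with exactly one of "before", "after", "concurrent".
op6 spans [10,11], op4 spans [7,8]
resp(op4)=8 < inv(op6)=10

after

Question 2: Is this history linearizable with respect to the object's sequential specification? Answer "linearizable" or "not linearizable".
one valid linearization: op1, op2, op3, op4, op6, op5, op7, op8
step 1: op1 pop() → empty — stack <>
step 2: op2 push(75) — stack <75>
step 3: op3 pop() → 75 — stack <>
step 4: op4 push(31) — stack <31>
step 5: op6 pop() → 31 — stack <>
step 6: op5 push(85) — stack <85>
step 7: op7 push(4) — stack <85,4>
step 8: op8 pop() → 4 — stack <85>

linearizable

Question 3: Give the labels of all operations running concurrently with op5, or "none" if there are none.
op5 spans [9,12]; an op avoiding the whole window 9..12 is ordered, any other is concurrent
op1 [1,2]: before
op2 [3,4]: before
op3 [5,6]: before
op4 [7,8]: before
op6 [10,11]: concurrent
op7 [13,14]: after
op8 [15,16]: after

op6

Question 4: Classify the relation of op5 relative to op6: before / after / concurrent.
op5 spans [9,12], op6 spans [10,11]
the intervals overlap in both directions

concurrent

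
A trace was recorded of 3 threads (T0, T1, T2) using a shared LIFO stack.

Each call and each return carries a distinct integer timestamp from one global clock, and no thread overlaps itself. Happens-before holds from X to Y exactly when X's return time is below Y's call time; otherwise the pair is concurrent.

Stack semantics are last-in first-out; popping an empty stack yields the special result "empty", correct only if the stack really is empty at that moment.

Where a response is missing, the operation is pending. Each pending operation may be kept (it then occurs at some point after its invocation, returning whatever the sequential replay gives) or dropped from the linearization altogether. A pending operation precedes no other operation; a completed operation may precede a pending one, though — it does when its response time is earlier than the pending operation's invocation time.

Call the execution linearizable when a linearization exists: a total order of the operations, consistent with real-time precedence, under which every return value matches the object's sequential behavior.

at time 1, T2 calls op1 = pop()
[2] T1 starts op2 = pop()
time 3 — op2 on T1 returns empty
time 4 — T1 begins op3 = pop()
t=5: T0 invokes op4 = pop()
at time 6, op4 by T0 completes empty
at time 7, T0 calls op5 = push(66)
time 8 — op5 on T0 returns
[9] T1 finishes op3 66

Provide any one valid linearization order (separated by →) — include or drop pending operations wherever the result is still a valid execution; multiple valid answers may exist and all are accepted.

after step 1 (op1 pop() (pending, included)): stack <>
after step 2 (op2 pop() → empty): stack <>
after step 3 (op4 pop() → empty): stack <>
after step 4 (op5 push(66)): stack <66>
after step 5 (op3 pop() → 66): stack <>

op1 → op2 → op4 → op5 → op3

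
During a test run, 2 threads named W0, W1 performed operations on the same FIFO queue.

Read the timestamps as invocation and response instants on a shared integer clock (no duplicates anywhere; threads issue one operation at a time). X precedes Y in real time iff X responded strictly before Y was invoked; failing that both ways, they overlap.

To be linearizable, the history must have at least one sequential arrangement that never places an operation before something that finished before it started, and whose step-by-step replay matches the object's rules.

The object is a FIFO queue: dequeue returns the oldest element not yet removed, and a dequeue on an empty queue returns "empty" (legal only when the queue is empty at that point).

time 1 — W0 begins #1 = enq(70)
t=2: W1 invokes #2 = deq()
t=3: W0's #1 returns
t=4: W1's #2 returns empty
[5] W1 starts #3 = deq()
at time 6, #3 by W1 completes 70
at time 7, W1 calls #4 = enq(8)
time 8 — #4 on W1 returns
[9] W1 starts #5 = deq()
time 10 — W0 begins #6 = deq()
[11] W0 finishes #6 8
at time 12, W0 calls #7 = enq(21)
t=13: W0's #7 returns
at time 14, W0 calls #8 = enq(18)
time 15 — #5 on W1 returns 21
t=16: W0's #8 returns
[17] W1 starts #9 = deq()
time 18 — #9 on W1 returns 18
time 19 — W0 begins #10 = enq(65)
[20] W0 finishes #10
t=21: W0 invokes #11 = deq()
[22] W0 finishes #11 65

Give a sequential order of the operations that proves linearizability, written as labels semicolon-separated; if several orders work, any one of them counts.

#2; #1; #3; #4; #6; #7; #5; #8; #9; #10; #11

step 1: #2 deq() → empty — queue <>
step 2: #1 enq(70) — queue <70>
step 3: #3 deq() → 70 — queue <>
step 4: #4 enq(8) — queue <8>
step 5: #6 deq() → 8 — queue <>
step 6: #7 enq(21) — queue <21>
step 7: #5 deq() → 21 — queue <>
step 8: #8 enq(18) — queue <18>
step 9: #9 deq() → 18 — queue <>
step 10: #10 enq(65) — queue <65>
step 11: #11 deq() → 65 — queue <>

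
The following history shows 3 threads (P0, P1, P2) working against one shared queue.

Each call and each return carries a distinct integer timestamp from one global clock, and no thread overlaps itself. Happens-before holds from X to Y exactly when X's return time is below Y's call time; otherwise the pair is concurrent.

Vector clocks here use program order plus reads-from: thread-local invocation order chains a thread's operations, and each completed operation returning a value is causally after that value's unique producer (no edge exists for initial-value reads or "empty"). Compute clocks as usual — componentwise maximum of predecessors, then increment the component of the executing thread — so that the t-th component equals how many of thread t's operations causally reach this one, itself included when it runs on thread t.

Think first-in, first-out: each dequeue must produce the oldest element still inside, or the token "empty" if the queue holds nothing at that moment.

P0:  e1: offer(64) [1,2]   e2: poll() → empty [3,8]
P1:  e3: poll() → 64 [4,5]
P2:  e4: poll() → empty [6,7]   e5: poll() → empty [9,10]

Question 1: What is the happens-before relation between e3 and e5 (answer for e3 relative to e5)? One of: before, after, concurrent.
before

e3 spans [4,5], e5 spans [9,10]
resp(e3)=5 < inv(e5)=9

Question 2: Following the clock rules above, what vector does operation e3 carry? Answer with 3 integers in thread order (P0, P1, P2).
(1, 1, 0)

e4 (invocation 6): nothing precedes it; P2's component alone gives (0, 0, 1)
e1 (invocation 1): nothing precedes it; P0's component alone gives (1, 0, 0)
invoked at 9, e5 merges VC(e4)=(0, 0, 1) and bumps P2's slot → (0, 0, 2)
invoked at 4, e3 merges VC(e1)=(1, 0, 0) and bumps P1's slot → (1, 1, 0)
invoked at 3, e2 merges VC(e1)=(1, 0, 0) and bumps P0's slot → (2, 0, 0)
target: VC(e3) = (1, 1, 0)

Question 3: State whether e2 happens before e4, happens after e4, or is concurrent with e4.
concurrent

e2 spans [3,8], e4 spans [6,7]
the intervals overlap in both directions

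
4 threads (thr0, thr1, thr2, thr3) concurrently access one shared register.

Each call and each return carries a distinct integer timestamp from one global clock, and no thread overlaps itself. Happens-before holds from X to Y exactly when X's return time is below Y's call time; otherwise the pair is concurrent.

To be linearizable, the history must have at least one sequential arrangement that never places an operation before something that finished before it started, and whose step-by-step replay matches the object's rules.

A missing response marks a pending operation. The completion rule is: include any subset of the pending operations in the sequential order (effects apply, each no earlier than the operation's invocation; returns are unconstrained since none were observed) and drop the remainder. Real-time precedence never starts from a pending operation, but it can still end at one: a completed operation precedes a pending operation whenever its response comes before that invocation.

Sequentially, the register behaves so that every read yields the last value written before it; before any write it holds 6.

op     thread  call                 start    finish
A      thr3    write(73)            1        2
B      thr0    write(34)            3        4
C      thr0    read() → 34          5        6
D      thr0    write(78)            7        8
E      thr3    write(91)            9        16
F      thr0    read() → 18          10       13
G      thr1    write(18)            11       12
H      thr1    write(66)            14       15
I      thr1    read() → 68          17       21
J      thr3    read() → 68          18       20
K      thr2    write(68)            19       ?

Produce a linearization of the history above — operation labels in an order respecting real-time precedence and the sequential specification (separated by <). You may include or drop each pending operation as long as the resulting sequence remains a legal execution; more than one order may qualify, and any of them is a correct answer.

after step 1 (A write(73)): value 73
after step 2 (B write(34)): value 34
after step 3 (C read() → 34): value 34
after step 4 (D write(78)): value 78
after step 5 (E write(91)): value 91
after step 6 (G write(18)): value 18
after step 7 (F read() → 18): value 18
after step 8 (H write(66)): value 66
after step 9 (K write(68) (pending, included)): value 68
after step 10 (I read() → 68): value 68
after step 11 (J read() → 68): value 68

A < B < C < D < E < G < F < H < K < I < J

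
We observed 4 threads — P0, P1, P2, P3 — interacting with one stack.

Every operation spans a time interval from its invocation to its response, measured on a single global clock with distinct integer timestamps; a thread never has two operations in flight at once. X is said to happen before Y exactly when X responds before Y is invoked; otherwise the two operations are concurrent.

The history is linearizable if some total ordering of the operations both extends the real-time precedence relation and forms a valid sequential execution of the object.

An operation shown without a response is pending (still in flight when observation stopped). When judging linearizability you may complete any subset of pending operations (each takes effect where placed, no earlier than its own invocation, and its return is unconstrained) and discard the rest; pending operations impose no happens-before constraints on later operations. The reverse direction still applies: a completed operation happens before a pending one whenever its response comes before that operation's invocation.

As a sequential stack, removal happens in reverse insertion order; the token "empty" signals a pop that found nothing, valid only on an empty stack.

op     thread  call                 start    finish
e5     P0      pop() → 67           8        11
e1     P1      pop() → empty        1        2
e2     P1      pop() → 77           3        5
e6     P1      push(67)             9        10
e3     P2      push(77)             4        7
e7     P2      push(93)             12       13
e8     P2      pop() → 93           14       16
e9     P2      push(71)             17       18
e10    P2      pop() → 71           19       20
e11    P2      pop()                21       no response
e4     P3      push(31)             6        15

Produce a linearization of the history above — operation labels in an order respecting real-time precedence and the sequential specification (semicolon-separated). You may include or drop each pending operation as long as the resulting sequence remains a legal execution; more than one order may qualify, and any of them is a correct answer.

e1; e3; e2; e4; e6; e5; e7; e8; e9; e10

after step 1 (e1 pop() → empty): stack <>
after step 2 (e3 push(77)): stack <77>
after step 3 (e2 pop() → 77): stack <>
after step 4 (e4 push(31)): stack <31>
after step 5 (e6 push(67)): stack <31,67>
after step 6 (e5 pop() → 67): stack <31>
after step 7 (e7 push(93)): stack <31,93>
after step 8 (e8 pop() → 93): stack <31>
after step 9 (e9 push(71)): stack <31,71>
after step 10 (e10 pop() → 71): stack <31>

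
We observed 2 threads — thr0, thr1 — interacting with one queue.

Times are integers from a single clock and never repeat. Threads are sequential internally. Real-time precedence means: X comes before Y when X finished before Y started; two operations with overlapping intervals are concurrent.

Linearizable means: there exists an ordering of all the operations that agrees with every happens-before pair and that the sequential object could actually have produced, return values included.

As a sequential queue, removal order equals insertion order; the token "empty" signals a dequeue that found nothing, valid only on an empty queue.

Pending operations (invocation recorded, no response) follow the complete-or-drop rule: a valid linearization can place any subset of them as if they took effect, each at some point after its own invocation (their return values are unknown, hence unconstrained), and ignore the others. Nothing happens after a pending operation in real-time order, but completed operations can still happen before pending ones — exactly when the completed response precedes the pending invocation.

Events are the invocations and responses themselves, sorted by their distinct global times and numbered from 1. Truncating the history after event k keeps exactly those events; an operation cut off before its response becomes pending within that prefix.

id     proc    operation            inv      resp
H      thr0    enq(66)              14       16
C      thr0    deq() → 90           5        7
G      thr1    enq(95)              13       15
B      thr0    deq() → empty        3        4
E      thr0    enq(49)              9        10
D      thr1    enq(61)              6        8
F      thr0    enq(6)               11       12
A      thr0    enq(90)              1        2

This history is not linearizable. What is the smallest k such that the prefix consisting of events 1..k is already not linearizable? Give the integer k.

4

one valid order for events 1..3 is A:
step 1: A enq(90) — queue <90>
with event 4 included (B responding at time 4), all real-time-consistent orders fail
e.g. A, B: illegal at step 2, since B deq() → empty cannot apply there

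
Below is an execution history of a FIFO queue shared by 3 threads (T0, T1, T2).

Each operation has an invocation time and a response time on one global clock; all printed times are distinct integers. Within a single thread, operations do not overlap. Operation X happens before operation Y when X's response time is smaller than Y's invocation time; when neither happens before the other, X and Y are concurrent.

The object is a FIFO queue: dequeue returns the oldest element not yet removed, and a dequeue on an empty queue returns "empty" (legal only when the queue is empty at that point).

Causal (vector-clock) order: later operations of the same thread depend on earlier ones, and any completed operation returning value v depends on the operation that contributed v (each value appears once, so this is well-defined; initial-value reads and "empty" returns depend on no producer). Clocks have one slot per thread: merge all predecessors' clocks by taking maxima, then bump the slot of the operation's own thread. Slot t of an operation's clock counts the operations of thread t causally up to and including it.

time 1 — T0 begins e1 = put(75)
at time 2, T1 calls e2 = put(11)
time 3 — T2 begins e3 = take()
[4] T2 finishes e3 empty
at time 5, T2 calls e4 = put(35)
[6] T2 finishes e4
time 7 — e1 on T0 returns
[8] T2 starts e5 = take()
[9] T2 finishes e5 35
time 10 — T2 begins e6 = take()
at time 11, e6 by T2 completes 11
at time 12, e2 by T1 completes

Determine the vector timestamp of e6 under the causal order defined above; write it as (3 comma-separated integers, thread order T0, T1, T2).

(0, 1, 4)

e3 (invocation 3): nothing precedes it; T2's component alone gives (0, 0, 1)
e2 (invocation 2): nothing precedes it; T1's component alone gives (0, 1, 0)
e1 (invocation 1): nothing precedes it; T0's component alone gives (1, 0, 0)
e4, invoked 5, takes VC(e3)=(0, 0, 1) under max, adds 1 for T2 → (0, 0, 2)
e5, invoked 8, takes VC(e4)=(0, 0, 2) under max, adds 1 for T2 → (0, 0, 3)
e6, invoked 10, takes VC(e2)=(0, 1, 0), VC(e5)=(0, 0, 3) under max, adds 1 for T2 → (0, 1, 4)
target: VC(e6) = (0, 1, 4)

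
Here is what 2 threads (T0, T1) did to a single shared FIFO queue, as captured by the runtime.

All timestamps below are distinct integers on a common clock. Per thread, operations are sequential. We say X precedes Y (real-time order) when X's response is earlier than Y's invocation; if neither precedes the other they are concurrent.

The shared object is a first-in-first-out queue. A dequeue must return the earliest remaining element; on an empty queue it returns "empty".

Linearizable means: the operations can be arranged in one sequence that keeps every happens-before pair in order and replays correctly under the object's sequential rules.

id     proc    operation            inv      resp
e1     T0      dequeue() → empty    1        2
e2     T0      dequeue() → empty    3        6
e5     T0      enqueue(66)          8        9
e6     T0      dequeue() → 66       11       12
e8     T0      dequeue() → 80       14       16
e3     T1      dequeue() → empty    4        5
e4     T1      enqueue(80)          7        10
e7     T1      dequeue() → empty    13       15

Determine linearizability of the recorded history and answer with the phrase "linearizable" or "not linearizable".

witness order: e1, e2, e3, e5, e4, e6, e8, e7
after step 1 (e1 dequeue() → empty): queue <>
after step 2 (e2 dequeue() → empty): queue <>
after step 3 (e3 dequeue() → empty): queue <>
after step 4 (e5 enqueue(66)): queue <66>
after step 5 (e4 enqueue(80)): queue <66,80>
after step 6 (e6 dequeue() → 66): queue <80>
after step 7 (e8 dequeue() → 80): queue <>
after step 8 (e7 dequeue() → empty): queue <>

linearizable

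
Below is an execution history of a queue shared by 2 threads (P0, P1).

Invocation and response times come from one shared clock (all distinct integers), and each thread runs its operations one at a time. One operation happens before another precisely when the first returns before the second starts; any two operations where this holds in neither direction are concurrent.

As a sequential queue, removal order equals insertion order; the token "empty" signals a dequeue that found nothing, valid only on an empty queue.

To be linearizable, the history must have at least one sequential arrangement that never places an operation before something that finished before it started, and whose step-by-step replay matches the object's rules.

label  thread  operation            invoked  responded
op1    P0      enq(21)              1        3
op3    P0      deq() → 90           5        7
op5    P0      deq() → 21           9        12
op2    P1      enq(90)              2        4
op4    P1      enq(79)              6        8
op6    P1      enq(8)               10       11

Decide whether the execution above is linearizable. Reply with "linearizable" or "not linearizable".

linearizable

witness order: op2, op1, op3, op4, op5, op6
1. op2 enq(90), leaving queue <90>
2. op1 enq(21), leaving queue <90,21>
3. op3 deq() → 90, leaving queue <21>
4. op4 enq(79), leaving queue <21,79>
5. op5 deq() → 21, leaving queue <79>
6. op6 enq(8), leaving queue <79,8>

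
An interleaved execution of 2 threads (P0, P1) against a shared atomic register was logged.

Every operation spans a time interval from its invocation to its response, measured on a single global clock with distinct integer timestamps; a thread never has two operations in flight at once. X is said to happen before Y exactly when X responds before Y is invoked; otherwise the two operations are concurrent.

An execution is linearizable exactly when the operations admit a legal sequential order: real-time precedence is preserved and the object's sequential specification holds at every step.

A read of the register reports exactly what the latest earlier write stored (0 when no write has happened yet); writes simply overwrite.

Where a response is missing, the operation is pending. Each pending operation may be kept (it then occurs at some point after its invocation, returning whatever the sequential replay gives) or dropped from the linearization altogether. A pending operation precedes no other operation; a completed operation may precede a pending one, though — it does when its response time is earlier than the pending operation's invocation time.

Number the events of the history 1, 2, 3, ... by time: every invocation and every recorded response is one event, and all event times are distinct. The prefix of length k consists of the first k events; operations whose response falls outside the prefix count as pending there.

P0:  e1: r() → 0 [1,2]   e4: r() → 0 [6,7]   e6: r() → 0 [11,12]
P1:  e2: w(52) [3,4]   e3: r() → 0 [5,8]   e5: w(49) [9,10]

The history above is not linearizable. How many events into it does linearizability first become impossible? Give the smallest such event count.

a valid linearization of events 1..6 exists, for instance e1, e2:
step 1: e1 r() → 0 — value 0
step 2: e2 w(52) — value 52
include event 7 — e4 responding at 7 — and every candidate order breaks
every completion of the 1 pending operation (e3) was checked; none linearizes
for example e1, e2, e4 (pending dropped) fails at step 3: e4 r() → 0 is not legal there

7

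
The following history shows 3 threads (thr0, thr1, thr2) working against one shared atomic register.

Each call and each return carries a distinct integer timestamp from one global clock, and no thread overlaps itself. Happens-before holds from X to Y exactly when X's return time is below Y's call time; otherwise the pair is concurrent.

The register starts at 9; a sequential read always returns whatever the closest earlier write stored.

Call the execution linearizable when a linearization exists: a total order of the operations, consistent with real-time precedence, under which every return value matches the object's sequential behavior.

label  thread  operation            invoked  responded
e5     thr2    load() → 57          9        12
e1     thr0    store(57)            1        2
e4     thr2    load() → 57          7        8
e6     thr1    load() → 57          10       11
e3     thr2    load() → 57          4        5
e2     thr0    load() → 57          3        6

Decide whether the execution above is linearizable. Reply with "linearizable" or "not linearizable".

linearizable

witness order: e1, e2, e3, e4, e5, e6
after step 1 (e1 store(57)): value 57
after step 2 (e2 load() → 57): value 57
after step 3 (e3 load() → 57): value 57
after step 4 (e4 load() → 57): value 57
after step 5 (e5 load() → 57): value 57
after step 6 (e6 load() → 57): value 57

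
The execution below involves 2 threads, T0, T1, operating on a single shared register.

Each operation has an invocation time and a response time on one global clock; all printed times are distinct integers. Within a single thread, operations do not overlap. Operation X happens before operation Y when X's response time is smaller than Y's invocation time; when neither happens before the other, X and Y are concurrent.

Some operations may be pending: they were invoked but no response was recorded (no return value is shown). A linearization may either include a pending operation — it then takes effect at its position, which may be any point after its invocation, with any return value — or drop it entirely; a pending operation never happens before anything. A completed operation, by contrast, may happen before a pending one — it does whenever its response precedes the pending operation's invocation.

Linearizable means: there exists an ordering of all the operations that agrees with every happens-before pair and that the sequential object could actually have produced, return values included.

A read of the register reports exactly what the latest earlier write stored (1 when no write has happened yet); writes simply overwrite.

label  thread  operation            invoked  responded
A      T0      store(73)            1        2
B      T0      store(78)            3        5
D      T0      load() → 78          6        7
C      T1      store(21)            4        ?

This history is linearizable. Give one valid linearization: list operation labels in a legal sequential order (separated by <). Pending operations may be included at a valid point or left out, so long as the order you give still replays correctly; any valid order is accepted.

A < B < D

1. A store(73), leaving value 73
2. B store(78), leaving value 78
3. D load() → 78, leaving value 78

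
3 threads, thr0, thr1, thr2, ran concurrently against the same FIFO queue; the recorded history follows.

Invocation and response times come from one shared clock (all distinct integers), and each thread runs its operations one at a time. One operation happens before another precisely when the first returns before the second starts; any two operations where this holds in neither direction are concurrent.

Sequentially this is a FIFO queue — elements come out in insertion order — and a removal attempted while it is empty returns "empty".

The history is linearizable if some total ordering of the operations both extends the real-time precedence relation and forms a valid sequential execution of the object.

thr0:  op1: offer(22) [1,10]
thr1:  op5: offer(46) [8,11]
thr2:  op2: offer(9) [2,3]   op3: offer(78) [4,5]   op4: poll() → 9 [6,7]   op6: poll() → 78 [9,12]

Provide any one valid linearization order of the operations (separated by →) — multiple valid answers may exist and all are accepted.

op2 → op3 → op1 → op4 → op5 → op6

step 1: op2 offer(9) — queue <9>
step 2: op3 offer(78) — queue <9,78>
step 3: op1 offer(22) — queue <9,78,22>
step 4: op4 poll() → 9 — queue <78,22>
step 5: op5 offer(46) — queue <78,22,46>
step 6: op6 poll() → 78 — queue <22,46>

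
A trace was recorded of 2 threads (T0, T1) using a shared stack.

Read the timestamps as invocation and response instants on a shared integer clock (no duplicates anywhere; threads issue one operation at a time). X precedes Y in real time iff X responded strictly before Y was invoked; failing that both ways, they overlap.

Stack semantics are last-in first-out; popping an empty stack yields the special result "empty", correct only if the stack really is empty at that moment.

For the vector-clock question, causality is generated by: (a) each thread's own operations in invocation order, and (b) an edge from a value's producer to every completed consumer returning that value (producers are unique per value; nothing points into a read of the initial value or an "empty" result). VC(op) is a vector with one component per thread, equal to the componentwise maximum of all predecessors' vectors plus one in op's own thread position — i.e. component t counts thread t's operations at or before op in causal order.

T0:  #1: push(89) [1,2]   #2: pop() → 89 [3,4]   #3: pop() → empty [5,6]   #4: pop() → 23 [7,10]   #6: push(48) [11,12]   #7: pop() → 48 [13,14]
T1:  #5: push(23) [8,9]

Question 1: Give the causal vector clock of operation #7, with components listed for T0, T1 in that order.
(6, 1)

#5, invoked 8, has no incoming edges; only T1's bump applies → (0, 1)
#1, invoked 1, has no incoming edges; only T0's bump applies → (1, 0)
VC(#2, invoked at 3): max of VC(#1)=(1, 0), then +1 on thread T0 → (2, 0)
VC(#3, invoked at 5): max of VC(#2)=(2, 0), then +1 on thread T0 → (3, 0)
VC(#4, invoked at 7): max of VC(#3)=(3, 0), VC(#5)=(0, 1), then +1 on thread T0 → (4, 1)
VC(#6, invoked at 11): max of VC(#4)=(4, 1), then +1 on thread T0 → (5, 1)
VC(#7, invoked at 13): max of VC(#6)=(5, 1), then +1 on thread T0 → (6, 1)
target: VC(#7) = (6, 1)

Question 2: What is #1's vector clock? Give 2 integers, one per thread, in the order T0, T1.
(1, 0)

no predecessors for #5 (invoked 8): T1 increments from zero → (0, 1)
no predecessors for #1 (invoked 1): T0 increments from zero → (1, 0)
merge at #2 (invoked 3): VC(#1)=(1, 0), own-thread bump on T0 → (2, 0)
merge at #3 (invoked 5): VC(#2)=(2, 0), own-thread bump on T0 → (3, 0)
merge at #4 (invoked 7): VC(#3)=(3, 0), VC(#5)=(0, 1), own-thread bump on T0 → (4, 1)
merge at #6 (invoked 11): VC(#4)=(4, 1), own-thread bump on T0 → (5, 1)
merge at #7 (invoked 13): VC(#6)=(5, 1), own-thread bump on T0 → (6, 1)
target: VC(#1) = (1, 0)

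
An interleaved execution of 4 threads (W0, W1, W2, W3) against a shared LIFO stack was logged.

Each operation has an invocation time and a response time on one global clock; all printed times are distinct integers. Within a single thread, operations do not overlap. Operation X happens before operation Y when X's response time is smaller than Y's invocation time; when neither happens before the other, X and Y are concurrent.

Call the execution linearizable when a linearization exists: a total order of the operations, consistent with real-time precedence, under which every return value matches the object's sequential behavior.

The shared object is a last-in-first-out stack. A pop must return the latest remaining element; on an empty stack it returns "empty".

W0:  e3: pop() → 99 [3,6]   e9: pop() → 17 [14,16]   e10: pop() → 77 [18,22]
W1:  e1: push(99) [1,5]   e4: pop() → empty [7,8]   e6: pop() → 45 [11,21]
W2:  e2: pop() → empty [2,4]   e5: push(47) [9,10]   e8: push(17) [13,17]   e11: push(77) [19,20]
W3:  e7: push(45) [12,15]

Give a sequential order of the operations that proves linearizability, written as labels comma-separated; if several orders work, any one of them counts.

after step 1 (e1 push(99)): stack <99>
after step 2 (e3 pop() → 99): stack <>
after step 3 (e2 pop() → empty): stack <>
after step 4 (e4 pop() → empty): stack <>
after step 5 (e5 push(47)): stack <47>
after step 6 (e7 push(45)): stack <47,45>
after step 7 (e6 pop() → 45): stack <47>
after step 8 (e8 push(17)): stack <47,17>
after step 9 (e9 pop() → 17): stack <47>
after step 10 (e11 push(77)): stack <47,77>
after step 11 (e10 pop() → 77): stack <47>

e1, e3, e2, e4, e5, e7, e6, e8, e9, e11, e10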